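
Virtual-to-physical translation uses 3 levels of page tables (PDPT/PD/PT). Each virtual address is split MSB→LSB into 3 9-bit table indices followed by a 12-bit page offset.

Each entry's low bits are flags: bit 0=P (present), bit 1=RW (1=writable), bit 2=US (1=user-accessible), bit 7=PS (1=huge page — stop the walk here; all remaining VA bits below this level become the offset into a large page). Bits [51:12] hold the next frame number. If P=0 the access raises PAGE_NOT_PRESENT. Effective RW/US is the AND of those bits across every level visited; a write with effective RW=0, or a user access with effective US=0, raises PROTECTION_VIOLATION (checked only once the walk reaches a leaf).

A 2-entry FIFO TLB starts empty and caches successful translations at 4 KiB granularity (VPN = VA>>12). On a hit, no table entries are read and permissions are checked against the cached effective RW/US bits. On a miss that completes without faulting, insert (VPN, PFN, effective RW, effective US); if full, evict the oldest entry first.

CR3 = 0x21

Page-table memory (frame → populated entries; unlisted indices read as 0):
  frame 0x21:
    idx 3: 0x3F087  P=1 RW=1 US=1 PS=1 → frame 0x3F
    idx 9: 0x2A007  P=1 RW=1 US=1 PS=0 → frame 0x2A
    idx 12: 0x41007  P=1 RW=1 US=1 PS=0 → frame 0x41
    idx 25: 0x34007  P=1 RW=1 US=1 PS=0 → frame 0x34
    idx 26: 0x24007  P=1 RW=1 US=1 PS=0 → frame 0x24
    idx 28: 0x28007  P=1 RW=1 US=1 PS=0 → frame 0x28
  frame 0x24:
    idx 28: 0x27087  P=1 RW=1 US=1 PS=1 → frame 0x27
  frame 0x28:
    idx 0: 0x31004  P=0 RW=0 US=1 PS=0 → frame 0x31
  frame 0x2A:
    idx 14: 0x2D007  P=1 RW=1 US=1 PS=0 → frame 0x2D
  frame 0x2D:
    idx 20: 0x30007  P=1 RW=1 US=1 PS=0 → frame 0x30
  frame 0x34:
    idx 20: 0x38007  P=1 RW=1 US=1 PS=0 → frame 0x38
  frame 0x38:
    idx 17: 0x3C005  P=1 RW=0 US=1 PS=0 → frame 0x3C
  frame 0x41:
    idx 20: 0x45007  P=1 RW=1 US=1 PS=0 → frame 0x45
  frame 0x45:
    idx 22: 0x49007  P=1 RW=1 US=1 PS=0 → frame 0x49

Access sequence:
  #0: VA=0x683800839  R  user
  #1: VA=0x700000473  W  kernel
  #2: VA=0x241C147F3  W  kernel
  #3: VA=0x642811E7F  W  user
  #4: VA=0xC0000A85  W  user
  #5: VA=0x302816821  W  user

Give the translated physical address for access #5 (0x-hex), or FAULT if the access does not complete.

Per-access translation:
#0 VA=0x683800839 (r,user):
  L0 @0x21[26] → 0x24007  P=1,RW=1,US=1,PS=0
  L1 @0x24[28] → 0x27087  P=1,RW=1,US=1,PS=1
  ✓ 0x27839 (huge @L1)  — 2 lookups
#1 VA=0x700000473 (w,kernel):
  L0 @0x21[28] → 0x28007  P=1,RW=1,US=1,PS=0
  L1 @0x28[0] → 0x31004  P=0,RW=0,US=1,PS=0
  ⇒ fault: PAGE_NOT_PRESENT  — 2 lookups
#2 VA=0x241C147F3 (w,kernel):
  L0 @0x21[9] → 0x2A007  P=1,RW=1,US=1,PS=0
  L1 @0x2A[14] → 0x2D007  P=1,RW=1,US=1,PS=0
  L2 @0x2D[20] → 0x30007  P=1,RW=1,US=1,PS=0
  ✓ 0x307F3  — 3 lookups
#3 VA=0x642811E7F (w,user):
  L0 @0x21[25] → 0x34007  P=1,RW=1,US=1,PS=0
  L1 @0x34[20] → 0x38007  P=1,RW=1,US=1,PS=0
  L2 @0x38[17] → 0x3C005  P=1,RW=0,US=1,PS=0
  ⇒ fault: PROTECTION_VIOLATION  — 3 lookups
#4 VA=0xC0000A85 (w,user):
  L0 @0x21[3] → 0x3F087  P=1,RW=1,US=1,PS=1
  ✓ 0x3FA85 (huge @L0)  — 1 lookups
#5 VA=0x302816821 (w,user):
  L0 @0x21[12] → 0x41007  P=1,RW=1,US=1,PS=0
  L1 @0x41[20] → 0x45007  P=1,RW=1,US=1,PS=0
  L2 @0x45[22] → 0x49007  P=1,RW=1,US=1,PS=0
  ✓ 0x49821  — 3 lookups

Access #5 PA: 0x49821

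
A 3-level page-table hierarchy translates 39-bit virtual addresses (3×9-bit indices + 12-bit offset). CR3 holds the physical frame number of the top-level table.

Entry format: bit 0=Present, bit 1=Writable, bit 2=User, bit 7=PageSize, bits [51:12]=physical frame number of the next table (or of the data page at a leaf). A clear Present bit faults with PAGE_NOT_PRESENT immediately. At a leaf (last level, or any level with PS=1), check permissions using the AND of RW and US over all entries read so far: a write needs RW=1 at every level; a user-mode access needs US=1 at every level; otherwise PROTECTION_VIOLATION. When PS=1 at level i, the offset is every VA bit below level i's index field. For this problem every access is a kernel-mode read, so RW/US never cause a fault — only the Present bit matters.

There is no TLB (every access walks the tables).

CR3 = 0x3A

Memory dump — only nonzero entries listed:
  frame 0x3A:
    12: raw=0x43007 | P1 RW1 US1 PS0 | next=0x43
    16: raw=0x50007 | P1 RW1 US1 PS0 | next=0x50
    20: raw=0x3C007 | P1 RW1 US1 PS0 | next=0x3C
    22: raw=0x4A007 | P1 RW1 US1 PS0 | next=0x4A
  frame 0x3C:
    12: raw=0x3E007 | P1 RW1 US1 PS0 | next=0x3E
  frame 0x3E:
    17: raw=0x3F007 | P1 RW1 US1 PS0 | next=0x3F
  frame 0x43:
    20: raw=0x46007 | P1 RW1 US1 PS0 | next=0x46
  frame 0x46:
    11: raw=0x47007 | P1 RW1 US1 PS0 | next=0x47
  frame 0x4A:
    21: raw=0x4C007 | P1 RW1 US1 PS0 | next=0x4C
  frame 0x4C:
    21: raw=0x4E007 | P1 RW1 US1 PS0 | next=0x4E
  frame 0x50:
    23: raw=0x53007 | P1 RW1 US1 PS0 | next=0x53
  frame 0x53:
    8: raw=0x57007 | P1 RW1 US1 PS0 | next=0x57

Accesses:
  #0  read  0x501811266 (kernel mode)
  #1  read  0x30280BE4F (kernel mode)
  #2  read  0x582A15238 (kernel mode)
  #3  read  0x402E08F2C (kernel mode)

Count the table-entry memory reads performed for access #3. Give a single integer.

Per-access translation:
#0 VA=0x501811266 (r,kernel):
  L0 @0x3A[20] → 0x3C007  P=1,RW=1,US=1,PS=0
  L1 @0x3C[12] → 0x3E007  P=1,RW=1,US=1,PS=0
  L2 @0x3E[17] → 0x3F007  P=1,RW=1,US=1,PS=0
  ⇒ phys 0x3F266  [3 reads]
#1 VA=0x30280BE4F (r,kernel):
  L0 @0x3A[12] → 0x43007  P=1,RW=1,US=1,PS=0
  L1 @0x43[20] → 0x46007  P=1,RW=1,US=1,PS=0
  L2 @0x46[11] → 0x47007  P=1,RW=1,US=1,PS=0
  ⇒ phys 0x47E4F  [3 reads]
#2 VA=0x582A15238 (r,kernel):
  L0 @0x3A[22] → 0x4A007  P=1,RW=1,US=1,PS=0
  L1 @0x4A[21] → 0x4C007  P=1,RW=1,US=1,PS=0
  L2 @0x4C[21] → 0x4E007  P=1,RW=1,US=1,PS=0
  ⇒ phys 0x4E238  [3 reads]
#3 VA=0x402E08F2C (r,kernel):
  L0 @0x3A[16] → 0x50007  P=1,RW=1,US=1,PS=0
  L1 @0x50[23] → 0x53007  P=1,RW=1,US=1,PS=0
  L2 @0x53[8] → 0x57007  P=1,RW=1,US=1,PS=0
  ⇒ phys 0x57F2C  [3 reads]

Entries read for #3: 3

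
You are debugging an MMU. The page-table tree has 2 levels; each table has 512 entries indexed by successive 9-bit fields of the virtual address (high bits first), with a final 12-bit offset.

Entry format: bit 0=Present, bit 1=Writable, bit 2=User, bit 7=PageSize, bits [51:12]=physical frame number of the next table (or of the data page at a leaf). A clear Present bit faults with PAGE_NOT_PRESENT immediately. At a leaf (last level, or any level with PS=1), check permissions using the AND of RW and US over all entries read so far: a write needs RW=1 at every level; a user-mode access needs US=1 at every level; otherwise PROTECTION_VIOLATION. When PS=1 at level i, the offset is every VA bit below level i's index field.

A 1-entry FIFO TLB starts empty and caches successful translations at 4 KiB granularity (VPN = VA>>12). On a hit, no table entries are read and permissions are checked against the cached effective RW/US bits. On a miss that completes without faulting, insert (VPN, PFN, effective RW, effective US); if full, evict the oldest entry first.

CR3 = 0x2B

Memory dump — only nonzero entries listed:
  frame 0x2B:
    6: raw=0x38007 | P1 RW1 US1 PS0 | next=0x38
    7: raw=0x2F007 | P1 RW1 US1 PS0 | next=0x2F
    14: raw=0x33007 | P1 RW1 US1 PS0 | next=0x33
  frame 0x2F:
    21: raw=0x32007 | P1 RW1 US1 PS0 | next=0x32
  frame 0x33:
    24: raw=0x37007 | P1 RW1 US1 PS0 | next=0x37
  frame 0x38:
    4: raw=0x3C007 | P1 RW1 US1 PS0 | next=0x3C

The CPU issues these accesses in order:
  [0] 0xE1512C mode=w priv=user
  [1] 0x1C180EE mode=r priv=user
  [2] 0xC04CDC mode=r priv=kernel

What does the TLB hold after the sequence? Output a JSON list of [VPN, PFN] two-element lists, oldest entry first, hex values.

Per-access translation:
#0 VA=0xE1512C (w,user):
  L0: frame=0x2B idx=7 entry=0x2F007 [P=1 RW=1 US=1 PS=0]
  L1: frame=0x2F idx=21 entry=0x32007 [P=1 RW=1 US=1 PS=0]
  → PA=0x3212C  (2 entries read)
#1 VA=0x1C180EE (r,user):
  L0: frame=0x2B idx=14 entry=0x33007 [P=1 RW=1 US=1 PS=0]
  L1: frame=0x33 idx=24 entry=0x37007 [P=1 RW=1 US=1 PS=0]
  → PA=0x370EE  (2 entries read)
#2 VA=0xC04CDC (r,kernel):
  L0: frame=0x2B idx=6 entry=0x38007 [P=1 RW=1 US=1 PS=0]
  L1: frame=0x38 idx=4 entry=0x3C007 [P=1 RW=1 US=1 PS=0]
  → PA=0x3CCDC  (2 entries read)

TLB: [["0xC04", "0x3C"]]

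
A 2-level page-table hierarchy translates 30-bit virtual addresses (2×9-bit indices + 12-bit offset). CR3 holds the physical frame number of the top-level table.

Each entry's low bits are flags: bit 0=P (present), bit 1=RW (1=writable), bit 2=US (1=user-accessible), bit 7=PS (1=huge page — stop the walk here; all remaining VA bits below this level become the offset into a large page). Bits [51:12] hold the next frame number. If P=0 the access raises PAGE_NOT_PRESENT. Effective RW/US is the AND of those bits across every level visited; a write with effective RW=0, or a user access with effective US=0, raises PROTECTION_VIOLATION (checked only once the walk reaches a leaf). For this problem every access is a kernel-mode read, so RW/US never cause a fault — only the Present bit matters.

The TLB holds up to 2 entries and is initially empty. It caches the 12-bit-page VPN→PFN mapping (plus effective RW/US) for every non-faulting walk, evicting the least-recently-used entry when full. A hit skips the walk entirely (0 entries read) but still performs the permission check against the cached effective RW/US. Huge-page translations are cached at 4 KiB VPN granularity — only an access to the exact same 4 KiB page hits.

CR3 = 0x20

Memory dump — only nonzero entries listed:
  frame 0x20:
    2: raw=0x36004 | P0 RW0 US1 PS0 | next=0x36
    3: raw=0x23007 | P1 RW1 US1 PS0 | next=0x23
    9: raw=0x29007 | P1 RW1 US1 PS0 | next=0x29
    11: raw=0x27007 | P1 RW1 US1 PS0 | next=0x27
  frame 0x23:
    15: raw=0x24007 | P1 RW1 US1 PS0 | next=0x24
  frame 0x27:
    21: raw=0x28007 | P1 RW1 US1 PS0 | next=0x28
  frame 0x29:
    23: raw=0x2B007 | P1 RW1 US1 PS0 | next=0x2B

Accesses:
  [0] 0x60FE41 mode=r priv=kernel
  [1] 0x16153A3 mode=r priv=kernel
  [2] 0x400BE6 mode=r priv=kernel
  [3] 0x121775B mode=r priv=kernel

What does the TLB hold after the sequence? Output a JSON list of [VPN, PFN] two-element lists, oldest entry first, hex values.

Per-access translation:
#0 VA=0x60FE41 (r,kernel):
  lvl0: tbl 0x20, slot 3 ⇒ 0x23007 (P1/RW1/US1/PS0)
  lvl1: tbl 0x23, slot 15 ⇒ 0x24007 (P1/RW1/US1/PS0)
  ⇒ phys 0x24E41  [2 reads]
#1 VA=0x16153A3 (r,kernel):
  lvl0: tbl 0x20, slot 11 ⇒ 0x27007 (P1/RW1/US1/PS0)
  lvl1: tbl 0x27, slot 21 ⇒ 0x28007 (P1/RW1/US1/PS0)
  ⇒ phys 0x283A3  [2 reads]
#2 VA=0x400BE6 (r,kernel):
  lvl0: tbl 0x20, slot 2 ⇒ 0x36004 (P0/RW0/US1/PS0)
  ✗ PAGE_NOT_PRESENT  [1 reads]
#3 VA=0x121775B (r,kernel):
  lvl0: tbl 0x20, slot 9 ⇒ 0x29007 (P1/RW1/US1/PS0)
  lvl1: tbl 0x29, slot 23 ⇒ 0x2B007 (P1/RW1/US1/PS0)
  ⇒ phys 0x2B75B  [2 reads]

TLB: [["0x1615", "0x28"], ["0x1217", "0x2B"]]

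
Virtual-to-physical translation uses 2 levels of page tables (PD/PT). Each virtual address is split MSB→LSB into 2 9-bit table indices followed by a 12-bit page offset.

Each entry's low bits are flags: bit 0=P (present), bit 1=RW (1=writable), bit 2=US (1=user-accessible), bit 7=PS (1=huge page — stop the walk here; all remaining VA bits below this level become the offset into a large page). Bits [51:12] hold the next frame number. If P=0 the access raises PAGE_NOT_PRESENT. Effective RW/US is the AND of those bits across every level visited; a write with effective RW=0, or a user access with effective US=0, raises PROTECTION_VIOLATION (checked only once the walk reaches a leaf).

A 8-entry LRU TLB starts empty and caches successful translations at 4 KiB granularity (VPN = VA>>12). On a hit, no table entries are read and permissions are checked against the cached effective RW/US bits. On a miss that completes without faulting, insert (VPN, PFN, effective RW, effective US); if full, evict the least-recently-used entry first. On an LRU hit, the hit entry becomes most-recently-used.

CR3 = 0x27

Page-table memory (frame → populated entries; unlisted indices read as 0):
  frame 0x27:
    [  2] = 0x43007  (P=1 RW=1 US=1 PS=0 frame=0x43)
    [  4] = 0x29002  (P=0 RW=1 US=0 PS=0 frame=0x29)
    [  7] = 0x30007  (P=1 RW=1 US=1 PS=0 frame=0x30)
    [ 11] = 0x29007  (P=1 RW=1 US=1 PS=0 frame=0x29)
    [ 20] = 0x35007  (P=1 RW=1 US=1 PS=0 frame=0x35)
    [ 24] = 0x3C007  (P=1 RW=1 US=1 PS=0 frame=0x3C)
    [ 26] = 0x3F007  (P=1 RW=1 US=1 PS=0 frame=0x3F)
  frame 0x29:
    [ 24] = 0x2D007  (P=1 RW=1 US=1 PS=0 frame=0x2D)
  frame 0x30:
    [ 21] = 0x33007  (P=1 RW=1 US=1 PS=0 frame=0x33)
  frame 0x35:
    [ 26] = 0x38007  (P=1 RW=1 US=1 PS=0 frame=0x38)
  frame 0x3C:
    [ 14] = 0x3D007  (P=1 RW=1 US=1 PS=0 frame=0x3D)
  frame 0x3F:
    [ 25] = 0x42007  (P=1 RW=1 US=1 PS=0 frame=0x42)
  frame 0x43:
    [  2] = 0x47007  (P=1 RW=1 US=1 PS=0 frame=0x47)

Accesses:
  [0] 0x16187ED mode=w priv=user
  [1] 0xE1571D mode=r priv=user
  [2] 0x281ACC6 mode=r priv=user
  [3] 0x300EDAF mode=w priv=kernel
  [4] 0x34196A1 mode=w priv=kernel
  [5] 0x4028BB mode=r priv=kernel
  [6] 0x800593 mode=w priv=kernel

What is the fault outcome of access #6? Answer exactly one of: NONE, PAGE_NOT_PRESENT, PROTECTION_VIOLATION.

Trace:
#0 VA=0x16187ED (w,user):
  L0 @0x27[11] → 0x29007  P=1,RW=1,US=1,PS=0
  L1 @0x29[24] → 0x2D007  P=1,RW=1,US=1,PS=0
  → PA=0x2D7ED  (2 entries read)
#1 VA=0xE1571D (r,user):
  L0 @0x27[7] → 0x30007  P=1,RW=1,US=1,PS=0
  L1 @0x30[21] → 0x33007  P=1,RW=1,US=1,PS=0
  → PA=0x3371D  (2 entries read)
#2 VA=0x281ACC6 (r,user):
  L0 @0x27[20] → 0x35007  P=1,RW=1,US=1,PS=0
  L1 @0x35[26] → 0x38007  P=1,RW=1,US=1,PS=0
  → PA=0x38CC6  (2 entries read)
#3 VA=0x300EDAF (w,kernel):
  L0 @0x27[24] → 0x3C007  P=1,RW=1,US=1,PS=0
  L1 @0x3C[14] → 0x3D007  P=1,RW=1,US=1,PS=0
  → PA=0x3DDAF  (2 entries read)
#4 VA=0x34196A1 (w,kernel):
  L0 @0x27[26] → 0x3F007  P=1,RW=1,US=1,PS=0
  L1 @0x3F[25] → 0x42007  P=1,RW=1,US=1,PS=0
  → PA=0x426A1  (2 entries read)
#5 VA=0x4028BB (r,kernel):
  L0 @0x27[2] → 0x43007  P=1,RW=1,US=1,PS=0
  L1 @0x43[2] → 0x47007  P=1,RW=1,US=1,PS=0
  → PA=0x478BB  (2 entries read)
#6 VA=0x800593 (w,kernel):
  L0 @0x27[4] → 0x29002  P=0,RW=1,US=0,PS=0
  ⇒ fault: PAGE_NOT_PRESENT  — 1 lookups

Access #6 fault: PAGE_NOT_PRESENT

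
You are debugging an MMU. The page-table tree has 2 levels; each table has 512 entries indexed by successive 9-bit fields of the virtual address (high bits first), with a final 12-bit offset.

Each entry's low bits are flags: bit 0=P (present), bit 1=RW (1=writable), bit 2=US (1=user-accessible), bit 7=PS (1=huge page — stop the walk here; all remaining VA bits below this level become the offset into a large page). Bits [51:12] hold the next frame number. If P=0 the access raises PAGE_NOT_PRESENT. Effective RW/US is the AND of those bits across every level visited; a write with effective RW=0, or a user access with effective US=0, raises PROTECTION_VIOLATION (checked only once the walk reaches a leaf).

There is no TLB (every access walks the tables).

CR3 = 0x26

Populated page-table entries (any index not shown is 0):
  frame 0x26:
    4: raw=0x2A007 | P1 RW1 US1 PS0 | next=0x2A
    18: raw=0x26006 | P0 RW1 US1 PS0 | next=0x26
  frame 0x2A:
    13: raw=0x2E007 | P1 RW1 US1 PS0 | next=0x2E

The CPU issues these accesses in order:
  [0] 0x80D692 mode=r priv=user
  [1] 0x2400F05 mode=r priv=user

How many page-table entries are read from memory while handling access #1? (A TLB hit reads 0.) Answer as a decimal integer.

Per-access translation:
#0 VA=0x80D692 (r,user):
  L0: frame=0x26 idx=4 entry=0x2A007 [P=1 RW=1 US=1 PS=0]
  L1: frame=0x2A idx=13 entry=0x2E007 [P=1 RW=1 US=1 PS=0]
  ⇒ phys 0x2E692  [2 reads]
#1 VA=0x2400F05 (r,user):
  L0: frame=0x26 idx=18 entry=0x26006 [P=0 RW=1 US=1 PS=0]
  ⇒ fault: PAGE_NOT_PRESENT  — 1 lookups

Entries read for #1: 1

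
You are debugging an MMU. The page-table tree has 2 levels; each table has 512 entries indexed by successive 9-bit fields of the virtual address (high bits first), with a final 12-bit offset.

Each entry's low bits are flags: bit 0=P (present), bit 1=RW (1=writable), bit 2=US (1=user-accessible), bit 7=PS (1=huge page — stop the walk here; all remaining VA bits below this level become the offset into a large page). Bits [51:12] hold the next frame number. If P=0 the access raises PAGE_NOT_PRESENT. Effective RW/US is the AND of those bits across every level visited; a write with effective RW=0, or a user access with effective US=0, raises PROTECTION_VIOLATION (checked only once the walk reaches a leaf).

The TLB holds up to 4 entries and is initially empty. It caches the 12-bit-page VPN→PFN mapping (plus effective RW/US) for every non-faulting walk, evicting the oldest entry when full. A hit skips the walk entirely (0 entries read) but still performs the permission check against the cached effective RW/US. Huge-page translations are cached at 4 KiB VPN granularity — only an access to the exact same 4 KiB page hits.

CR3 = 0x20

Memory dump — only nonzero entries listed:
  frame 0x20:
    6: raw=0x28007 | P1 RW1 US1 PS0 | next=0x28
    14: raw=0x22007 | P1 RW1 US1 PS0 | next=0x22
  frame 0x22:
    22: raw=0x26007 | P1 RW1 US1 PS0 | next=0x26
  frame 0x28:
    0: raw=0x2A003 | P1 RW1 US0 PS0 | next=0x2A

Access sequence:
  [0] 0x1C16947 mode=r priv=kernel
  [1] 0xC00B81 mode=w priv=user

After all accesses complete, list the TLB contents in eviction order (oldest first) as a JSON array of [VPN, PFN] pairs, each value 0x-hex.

Per-access translation:
#0 VA=0x1C16947 (r,kernel):
  [0] read 0x20 idx=14: raw=0x22007 flags P=1 W=1 U=1 S=0
  [1] read 0x22 idx=22: raw=0x26007 flags P=1 W=1 U=1 S=0
  ⇒ phys 0x26947  [2 reads]
#1 VA=0xC00B81 (w,user):
  [0] read 0x20 idx=6: raw=0x28007 flags P=1 W=1 U=1 S=0
  [1] read 0x28 idx=0: raw=0x2A003 flags P=1 W=1 U=0 S=0
  ⇒ fault: PROTECTION_VIOLATION  — 2 lookups

TLB: [["0x1C16", "0x26"]]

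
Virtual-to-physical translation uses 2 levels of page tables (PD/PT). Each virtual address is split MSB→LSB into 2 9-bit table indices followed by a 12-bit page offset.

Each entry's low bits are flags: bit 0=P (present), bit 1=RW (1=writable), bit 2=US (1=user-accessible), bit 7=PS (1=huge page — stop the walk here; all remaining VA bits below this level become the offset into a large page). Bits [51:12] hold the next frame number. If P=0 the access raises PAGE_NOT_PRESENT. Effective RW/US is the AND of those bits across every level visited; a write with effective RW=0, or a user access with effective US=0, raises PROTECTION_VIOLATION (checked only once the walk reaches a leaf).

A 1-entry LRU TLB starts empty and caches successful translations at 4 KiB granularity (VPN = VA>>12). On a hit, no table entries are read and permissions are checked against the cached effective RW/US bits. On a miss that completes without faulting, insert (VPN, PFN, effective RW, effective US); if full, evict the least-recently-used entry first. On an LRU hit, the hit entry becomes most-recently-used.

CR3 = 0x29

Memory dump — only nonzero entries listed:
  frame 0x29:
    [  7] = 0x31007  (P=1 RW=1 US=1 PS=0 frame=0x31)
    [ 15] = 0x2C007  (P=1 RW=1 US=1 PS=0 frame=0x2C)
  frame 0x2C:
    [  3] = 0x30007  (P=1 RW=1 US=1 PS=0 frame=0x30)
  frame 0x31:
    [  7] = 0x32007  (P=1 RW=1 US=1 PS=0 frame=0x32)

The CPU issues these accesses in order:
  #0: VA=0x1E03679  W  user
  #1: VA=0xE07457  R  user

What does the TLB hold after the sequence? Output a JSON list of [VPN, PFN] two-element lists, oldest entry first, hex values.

Walk each access:
#0 VA=0x1E03679 (w,user):
  L0: frame=0x29 idx=15 entry=0x2C007 [P=1 RW=1 US=1 PS=0]
  L1: frame=0x2C idx=3 entry=0x30007 [P=1 RW=1 US=1 PS=0]
  ⇒ phys 0x30679  [2 reads]
#1 VA=0xE07457 (r,user):
  L0: frame=0x29 idx=7 entry=0x31007 [P=1 RW=1 US=1 PS=0]
  L1: frame=0x31 idx=7 entry=0x32007 [P=1 RW=1 US=1 PS=0]
  ⇒ phys 0x32457  [2 reads]

TLB: [["0xE07", "0x32"]]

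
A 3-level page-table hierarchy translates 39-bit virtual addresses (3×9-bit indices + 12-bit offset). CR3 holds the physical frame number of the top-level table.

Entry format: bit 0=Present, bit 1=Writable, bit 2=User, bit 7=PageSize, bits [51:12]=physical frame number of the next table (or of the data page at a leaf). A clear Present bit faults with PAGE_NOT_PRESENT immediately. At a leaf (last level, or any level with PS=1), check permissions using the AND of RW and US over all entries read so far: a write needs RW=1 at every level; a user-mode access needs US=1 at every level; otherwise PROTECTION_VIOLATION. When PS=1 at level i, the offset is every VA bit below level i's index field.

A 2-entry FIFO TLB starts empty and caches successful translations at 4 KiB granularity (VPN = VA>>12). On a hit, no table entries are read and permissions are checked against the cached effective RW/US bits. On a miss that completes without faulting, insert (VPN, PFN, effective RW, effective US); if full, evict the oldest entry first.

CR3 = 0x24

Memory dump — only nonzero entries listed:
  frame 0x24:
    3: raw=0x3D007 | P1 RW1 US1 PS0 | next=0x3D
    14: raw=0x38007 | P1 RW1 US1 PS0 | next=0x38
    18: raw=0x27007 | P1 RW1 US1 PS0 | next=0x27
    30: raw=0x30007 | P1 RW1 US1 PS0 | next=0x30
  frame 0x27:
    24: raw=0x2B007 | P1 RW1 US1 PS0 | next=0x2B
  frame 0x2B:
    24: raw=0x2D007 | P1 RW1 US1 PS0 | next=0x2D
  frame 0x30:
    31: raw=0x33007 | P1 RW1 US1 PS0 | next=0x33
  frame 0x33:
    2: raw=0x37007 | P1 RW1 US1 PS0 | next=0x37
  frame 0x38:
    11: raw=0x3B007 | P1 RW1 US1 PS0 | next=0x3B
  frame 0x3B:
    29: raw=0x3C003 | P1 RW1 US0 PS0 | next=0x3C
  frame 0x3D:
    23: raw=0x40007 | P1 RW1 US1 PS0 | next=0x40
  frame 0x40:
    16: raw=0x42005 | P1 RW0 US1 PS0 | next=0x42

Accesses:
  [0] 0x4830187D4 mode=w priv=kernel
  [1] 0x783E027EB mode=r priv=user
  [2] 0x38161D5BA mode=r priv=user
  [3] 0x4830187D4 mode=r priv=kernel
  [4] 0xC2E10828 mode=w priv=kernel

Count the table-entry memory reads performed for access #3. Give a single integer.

Per-access translation:
#0 VA=0x4830187D4 (w,kernel):
  L0 @0x24[18] → 0x27007  P=1,RW=1,US=1,PS=0
  L1 @0x27[24] → 0x2B007  P=1,RW=1,US=1,PS=0
  L2 @0x2B[24] → 0x2D007  P=1,RW=1,US=1,PS=0
  ⇒ phys 0x2D7D4  [3 reads]
#1 VA=0x783E027EB (r,user):
  L0 @0x24[30] → 0x30007  P=1,RW=1,US=1,PS=0
  L1 @0x30[31] → 0x33007  P=1,RW=1,US=1,PS=0
  L2 @0x33[2] → 0x37007  P=1,RW=1,US=1,PS=0
  ⇒ phys 0x377EB  [3 reads]
#2 VA=0x38161D5BA (r,user):
  L0 @0x24[14] → 0x38007  P=1,RW=1,US=1,PS=0
  L1 @0x38[11] → 0x3B007  P=1,RW=1,US=1,PS=0
  L2 @0x3B[29] → 0x3C003  P=1,RW=1,US=0,PS=0
  ✗ PROTECTION_VIOLATION  [3 reads]
#3 VA=0x4830187D4 (r,kernel):
  TLB hit vpn=0x483018 → PA=0x2D7D4
#4 VA=0xC2E10828 (w,kernel):
  L0 @0x24[3] → 0x3D007  P=1,RW=1,US=1,PS=0
  L1 @0x3D[23] → 0x40007  P=1,RW=1,US=1,PS=0
  L2 @0x40[16] → 0x42005  P=1,RW=0,US=1,PS=0
  ✗ PROTECTION_VIOLATION  [3 reads]

Entries read for #3: 0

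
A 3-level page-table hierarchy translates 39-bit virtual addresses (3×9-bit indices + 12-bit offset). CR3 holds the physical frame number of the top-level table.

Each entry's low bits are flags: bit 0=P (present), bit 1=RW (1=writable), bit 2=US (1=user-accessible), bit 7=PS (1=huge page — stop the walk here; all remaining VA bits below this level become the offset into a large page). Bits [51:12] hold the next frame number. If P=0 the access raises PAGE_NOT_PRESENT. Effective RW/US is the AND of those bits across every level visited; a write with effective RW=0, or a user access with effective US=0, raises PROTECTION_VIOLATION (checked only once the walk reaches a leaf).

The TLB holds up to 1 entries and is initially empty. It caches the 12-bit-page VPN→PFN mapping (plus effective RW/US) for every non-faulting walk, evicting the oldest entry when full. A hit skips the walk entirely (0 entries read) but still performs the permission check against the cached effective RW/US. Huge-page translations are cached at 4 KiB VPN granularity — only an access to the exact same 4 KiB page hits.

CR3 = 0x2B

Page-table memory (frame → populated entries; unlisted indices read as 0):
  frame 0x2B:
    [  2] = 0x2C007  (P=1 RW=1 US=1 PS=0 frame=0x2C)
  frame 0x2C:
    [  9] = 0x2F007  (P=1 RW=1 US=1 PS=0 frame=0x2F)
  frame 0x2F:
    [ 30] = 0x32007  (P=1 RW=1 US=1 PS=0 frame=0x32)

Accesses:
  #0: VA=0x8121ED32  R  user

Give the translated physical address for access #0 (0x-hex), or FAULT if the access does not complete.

Walk each access:
#0 VA=0x8121ED32 (r,user):
  L0: frame=0x2B idx=2 entry=0x2C007 [P=1 RW=1 US=1 PS=0]
  L1: frame=0x2C idx=9 entry=0x2F007 [P=1 RW=1 US=1 PS=0]
  L2: frame=0x2F idx=30 entry=0x32007 [P=1 RW=1 US=1 PS=0]
  → PA=0x32D32  (3 entries read)

Access #0 PA: 0x32D32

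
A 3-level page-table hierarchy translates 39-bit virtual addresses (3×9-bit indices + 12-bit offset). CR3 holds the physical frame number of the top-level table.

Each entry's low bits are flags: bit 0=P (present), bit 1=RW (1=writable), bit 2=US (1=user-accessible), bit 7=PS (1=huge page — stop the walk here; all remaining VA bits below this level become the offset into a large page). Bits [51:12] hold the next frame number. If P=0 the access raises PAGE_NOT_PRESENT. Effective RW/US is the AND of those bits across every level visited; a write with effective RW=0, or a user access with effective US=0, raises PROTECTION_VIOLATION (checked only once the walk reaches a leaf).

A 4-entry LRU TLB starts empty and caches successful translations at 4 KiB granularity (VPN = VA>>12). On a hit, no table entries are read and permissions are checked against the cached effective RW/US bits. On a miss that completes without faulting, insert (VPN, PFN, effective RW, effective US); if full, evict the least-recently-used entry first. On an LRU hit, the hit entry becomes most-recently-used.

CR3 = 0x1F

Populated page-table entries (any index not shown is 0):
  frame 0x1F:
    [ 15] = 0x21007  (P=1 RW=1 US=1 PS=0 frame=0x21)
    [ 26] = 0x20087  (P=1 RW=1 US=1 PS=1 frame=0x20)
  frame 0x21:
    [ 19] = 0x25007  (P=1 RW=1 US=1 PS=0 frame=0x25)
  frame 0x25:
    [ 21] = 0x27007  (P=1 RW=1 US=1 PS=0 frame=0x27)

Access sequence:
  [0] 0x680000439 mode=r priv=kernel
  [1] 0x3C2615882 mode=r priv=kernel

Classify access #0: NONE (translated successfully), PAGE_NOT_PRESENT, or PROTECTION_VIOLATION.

Walk each access:
#0 VA=0x680000439 (r,kernel):
  L0 @0x1F[26] → 0x20087  P=1,RW=1,US=1,PS=1
  ⇒ phys 0x20439 (huge @L0)  [1 reads]
#1 VA=0x3C2615882 (r,kernel):
  L0 @0x1F[15] → 0x21007  P=1,RW=1,US=1,PS=0
  L1 @0x21[19] → 0x25007  P=1,RW=1,US=1,PS=0
  L2 @0x25[21] → 0x27007  P=1,RW=1,US=1,PS=0
  ⇒ phys 0x27882  [3 reads]

Access #0 fault: NONE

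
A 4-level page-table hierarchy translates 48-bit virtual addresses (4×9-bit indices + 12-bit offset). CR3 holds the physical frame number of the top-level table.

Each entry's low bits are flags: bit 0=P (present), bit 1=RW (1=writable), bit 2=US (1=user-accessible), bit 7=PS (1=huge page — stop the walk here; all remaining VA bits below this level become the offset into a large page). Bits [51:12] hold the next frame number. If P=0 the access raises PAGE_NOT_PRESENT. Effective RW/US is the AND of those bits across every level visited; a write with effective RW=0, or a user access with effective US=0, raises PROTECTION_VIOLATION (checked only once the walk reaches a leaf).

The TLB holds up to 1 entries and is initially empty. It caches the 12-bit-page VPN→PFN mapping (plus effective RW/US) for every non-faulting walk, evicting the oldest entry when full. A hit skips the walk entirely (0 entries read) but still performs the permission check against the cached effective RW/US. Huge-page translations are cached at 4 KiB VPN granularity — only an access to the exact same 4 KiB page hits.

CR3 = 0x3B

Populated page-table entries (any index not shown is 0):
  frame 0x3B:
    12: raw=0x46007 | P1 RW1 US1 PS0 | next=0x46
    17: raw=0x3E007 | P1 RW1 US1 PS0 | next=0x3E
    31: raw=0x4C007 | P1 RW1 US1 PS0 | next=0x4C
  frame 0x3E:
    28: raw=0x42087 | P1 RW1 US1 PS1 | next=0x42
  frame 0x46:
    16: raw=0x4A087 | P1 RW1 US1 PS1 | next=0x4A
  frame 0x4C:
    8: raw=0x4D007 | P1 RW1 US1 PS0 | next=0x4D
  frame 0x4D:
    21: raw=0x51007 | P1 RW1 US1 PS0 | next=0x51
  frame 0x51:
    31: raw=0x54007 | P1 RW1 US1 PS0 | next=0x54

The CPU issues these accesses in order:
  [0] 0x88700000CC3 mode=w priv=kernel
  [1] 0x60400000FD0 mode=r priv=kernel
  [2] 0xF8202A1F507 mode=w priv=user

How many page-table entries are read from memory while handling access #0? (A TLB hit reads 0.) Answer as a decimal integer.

Per-access translation:
#0 VA=0x88700000CC3 (w,kernel):
  L0: frame=0x3B idx=17 entry=0x3E007 [P=1 RW=1 US=1 PS=0]
  L1: frame=0x3E idx=28 entry=0x42087 [P=1 RW=1 US=1 PS=1]
  → PA=0x42CC3 (huge @L1)  (2 entries read)
#1 VA=0x60400000FD0 (r,kernel):
  L0: frame=0x3B idx=12 entry=0x46007 [P=1 RW=1 US=1 PS=0]
  L1: frame=0x46 idx=16 entry=0x4A087 [P=1 RW=1 US=1 PS=1]
  → PA=0x4AFD0 (huge @L1)  (2 entries read)
#2 VA=0xF8202A1F507 (w,user):
  L0: frame=0x3B idx=31 entry=0x4C007 [P=1 RW=1 US=1 PS=0]
  L1: frame=0x4C idx=8 entry=0x4D007 [P=1 RW=1 US=1 PS=0]
  L2: frame=0x4D idx=21 entry=0x51007 [P=1 RW=1 US=1 PS=0]
  L3: frame=0x51 idx=31 entry=0x54007 [P=1 RW=1 US=1 PS=0]
  → PA=0x54507  (4 entries read)

Entries read for #0: 2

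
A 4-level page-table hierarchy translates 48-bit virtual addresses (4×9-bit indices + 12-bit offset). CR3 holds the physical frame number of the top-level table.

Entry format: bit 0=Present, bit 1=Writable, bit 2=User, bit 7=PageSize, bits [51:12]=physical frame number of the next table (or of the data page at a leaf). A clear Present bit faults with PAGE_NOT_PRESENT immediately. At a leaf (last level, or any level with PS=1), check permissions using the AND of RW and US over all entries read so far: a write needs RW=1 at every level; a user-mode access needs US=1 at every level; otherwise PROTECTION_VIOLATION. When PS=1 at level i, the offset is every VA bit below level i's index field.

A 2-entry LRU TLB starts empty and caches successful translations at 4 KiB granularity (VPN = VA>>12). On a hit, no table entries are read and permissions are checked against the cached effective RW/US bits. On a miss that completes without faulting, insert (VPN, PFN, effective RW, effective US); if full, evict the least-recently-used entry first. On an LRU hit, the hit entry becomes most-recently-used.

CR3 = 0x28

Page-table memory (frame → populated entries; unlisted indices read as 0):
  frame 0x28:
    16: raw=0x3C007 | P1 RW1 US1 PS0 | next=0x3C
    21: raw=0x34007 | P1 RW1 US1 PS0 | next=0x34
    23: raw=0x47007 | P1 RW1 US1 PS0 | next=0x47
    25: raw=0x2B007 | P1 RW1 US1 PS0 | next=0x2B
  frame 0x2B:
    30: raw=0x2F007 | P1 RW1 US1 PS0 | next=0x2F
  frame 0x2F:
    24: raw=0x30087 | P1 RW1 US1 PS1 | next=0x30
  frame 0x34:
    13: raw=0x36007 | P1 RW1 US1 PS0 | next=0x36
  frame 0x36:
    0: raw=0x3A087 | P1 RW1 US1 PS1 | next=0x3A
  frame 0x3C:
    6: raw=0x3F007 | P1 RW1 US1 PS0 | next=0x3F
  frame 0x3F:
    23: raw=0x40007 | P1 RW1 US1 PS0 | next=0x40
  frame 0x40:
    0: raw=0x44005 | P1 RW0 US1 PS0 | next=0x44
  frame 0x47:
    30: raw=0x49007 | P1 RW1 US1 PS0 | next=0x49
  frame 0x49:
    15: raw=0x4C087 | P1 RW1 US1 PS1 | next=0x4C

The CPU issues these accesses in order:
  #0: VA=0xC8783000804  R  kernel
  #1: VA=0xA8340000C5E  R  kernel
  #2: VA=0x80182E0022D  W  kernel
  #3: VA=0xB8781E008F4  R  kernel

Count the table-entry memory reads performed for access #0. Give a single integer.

Walk each access:
#0 VA=0xC8783000804 (r,kernel):
  lvl0: tbl 0x28, slot 25 ⇒ 0x2B007 (P1/RW1/US1/PS0)
  lvl1: tbl 0x2B, slot 30 ⇒ 0x2F007 (P1/RW1/US1/PS0)
  lvl2: tbl 0x2F, slot 24 ⇒ 0x30087 (P1/RW1/US1/PS1)
  ⇒ phys 0x30804 (huge @L2)  [3 reads]
#1 VA=0xA8340000C5E (r,kernel):
  lvl0: tbl 0x28, slot 21 ⇒ 0x34007 (P1/RW1/US1/PS0)
  lvl1: tbl 0x34, slot 13 ⇒ 0x36007 (P1/RW1/US1/PS0)
  lvl2: tbl 0x36, slot 0 ⇒ 0x3A087 (P1/RW1/US1/PS1)
  ⇒ phys 0x3AC5E (huge @L2)  [3 reads]
#2 VA=0x80182E0022D (w,kernel):
  lvl0: tbl 0x28, slot 16 ⇒ 0x3C007 (P1/RW1/US1/PS0)
  lvl1: tbl 0x3C, slot 6 ⇒ 0x3F007 (P1/RW1/US1/PS0)
  lvl2: tbl 0x3F, slot 23 ⇒ 0x40007 (P1/RW1/US1/PS0)
  lvl3: tbl 0x40, slot 0 ⇒ 0x44005 (P1/RW0/US1/PS0)
  → PROTECTION_VIOLATION  (4 entries read)
#3 VA=0xB8781E008F4 (r,kernel):
  lvl0: tbl 0x28, slot 23 ⇒ 0x47007 (P1/RW1/US1/PS0)
  lvl1: tbl 0x47, slot 30 ⇒ 0x49007 (P1/RW1/US1/PS0)
  lvl2: tbl 0x49, slot 15 ⇒ 0x4C087 (P1/RW1/US1/PS1)
  ⇒ phys 0x4C8F4 (huge @L2)  [3 reads]

Entries read for #0: 3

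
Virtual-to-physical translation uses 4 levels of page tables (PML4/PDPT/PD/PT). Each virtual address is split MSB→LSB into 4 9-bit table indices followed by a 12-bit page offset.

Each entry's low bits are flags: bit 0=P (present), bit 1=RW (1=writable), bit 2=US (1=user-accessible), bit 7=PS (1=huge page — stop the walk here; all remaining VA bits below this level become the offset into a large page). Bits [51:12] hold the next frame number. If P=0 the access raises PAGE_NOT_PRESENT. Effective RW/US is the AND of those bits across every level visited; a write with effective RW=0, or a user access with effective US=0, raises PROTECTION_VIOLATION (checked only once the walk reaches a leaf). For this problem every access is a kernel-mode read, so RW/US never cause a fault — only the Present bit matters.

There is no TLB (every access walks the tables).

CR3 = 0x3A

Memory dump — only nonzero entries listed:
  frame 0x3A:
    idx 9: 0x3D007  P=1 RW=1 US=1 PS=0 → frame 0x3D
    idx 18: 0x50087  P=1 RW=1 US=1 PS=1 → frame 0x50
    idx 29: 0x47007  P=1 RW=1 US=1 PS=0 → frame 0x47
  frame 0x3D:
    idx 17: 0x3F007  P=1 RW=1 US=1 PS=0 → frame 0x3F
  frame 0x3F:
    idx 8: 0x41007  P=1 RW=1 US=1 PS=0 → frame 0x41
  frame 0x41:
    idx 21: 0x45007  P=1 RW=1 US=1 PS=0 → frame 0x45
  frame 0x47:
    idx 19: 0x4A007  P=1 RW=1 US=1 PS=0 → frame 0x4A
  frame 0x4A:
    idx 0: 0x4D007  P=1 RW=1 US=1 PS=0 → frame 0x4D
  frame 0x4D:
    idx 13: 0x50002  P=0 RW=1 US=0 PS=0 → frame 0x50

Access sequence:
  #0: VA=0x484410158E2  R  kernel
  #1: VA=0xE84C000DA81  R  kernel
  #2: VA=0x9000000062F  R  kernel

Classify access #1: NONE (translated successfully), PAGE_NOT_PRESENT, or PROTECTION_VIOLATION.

Per-access translation:
#0 VA=0x484410158E2 (r,kernel):
  lvl0: tbl 0x3A, slot 9 ⇒ 0x3D007 (P1/RW1/US1/PS0)
  lvl1: tbl 0x3D, slot 17 ⇒ 0x3F007 (P1/RW1/US1/PS0)
  lvl2: tbl 0x3F, slot 8 ⇒ 0x41007 (P1/RW1/US1/PS0)
  lvl3: tbl 0x41, slot 21 ⇒ 0x45007 (P1/RW1/US1/PS0)
  → PA=0x458E2  (4 entries read)
#1 VA=0xE84C000DA81 (r,kernel):
  lvl0: tbl 0x3A, slot 29 ⇒ 0x47007 (P1/RW1/US1/PS0)
  lvl1: tbl 0x47, slot 19 ⇒ 0x4A007 (P1/RW1/US1/PS0)
  lvl2: tbl 0x4A, slot 0 ⇒ 0x4D007 (P1/RW1/US1/PS0)
  lvl3: tbl 0x4D, slot 13 ⇒ 0x50002 (P0/RW1/US0/PS0)
  ⇒ fault: PAGE_NOT_PRESENT  — 4 lookups
#2 VA=0x9000000062F (r,kernel):
  lvl0: tbl 0x3A, slot 18 ⇒ 0x50087 (P1/RW1/US1/PS1)
  → PA=0x5062F (huge @L0)  (1 entries read)

Access #1 fault: PAGE_NOT_PRESENT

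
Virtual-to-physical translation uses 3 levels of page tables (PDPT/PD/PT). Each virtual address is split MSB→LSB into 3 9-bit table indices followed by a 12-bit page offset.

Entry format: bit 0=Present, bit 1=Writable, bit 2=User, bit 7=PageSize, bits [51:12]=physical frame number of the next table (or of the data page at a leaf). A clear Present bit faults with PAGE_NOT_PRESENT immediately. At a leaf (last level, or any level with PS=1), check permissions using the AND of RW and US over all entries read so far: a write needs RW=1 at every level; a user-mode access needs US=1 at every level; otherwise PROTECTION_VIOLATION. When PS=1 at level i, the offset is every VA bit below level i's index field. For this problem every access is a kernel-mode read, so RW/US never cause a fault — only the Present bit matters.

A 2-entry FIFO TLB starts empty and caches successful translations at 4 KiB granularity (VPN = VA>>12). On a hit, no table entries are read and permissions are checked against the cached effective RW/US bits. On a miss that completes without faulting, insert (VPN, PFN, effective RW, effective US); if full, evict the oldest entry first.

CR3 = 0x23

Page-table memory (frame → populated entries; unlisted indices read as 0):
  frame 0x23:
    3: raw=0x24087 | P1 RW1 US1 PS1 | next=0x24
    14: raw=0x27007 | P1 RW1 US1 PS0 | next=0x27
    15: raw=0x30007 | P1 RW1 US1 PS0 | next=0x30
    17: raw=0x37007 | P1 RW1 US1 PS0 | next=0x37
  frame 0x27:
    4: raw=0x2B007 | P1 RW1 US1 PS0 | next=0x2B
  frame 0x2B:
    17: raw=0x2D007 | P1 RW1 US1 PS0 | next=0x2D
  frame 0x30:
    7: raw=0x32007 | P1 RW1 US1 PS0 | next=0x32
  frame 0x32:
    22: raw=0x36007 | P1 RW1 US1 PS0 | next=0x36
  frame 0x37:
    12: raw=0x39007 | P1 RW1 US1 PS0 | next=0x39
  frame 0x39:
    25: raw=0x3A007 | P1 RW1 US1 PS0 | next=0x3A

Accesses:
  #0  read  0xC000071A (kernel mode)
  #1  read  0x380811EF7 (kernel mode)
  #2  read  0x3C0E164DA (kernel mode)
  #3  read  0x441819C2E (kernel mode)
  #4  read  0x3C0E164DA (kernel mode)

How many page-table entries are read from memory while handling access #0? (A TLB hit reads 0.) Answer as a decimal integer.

Walk each access:
#0 VA=0xC000071A (r,kernel):
  lvl0: tbl 0x23, slot 3 ⇒ 0x24087 (P1/RW1/US1/PS1)
  → PA=0x2471A (huge @L0)  (1 entries read)
#1 VA=0x380811EF7 (r,kernel):
  lvl0: tbl 0x23, slot 14 ⇒ 0x27007 (P1/RW1/US1/PS0)
  lvl1: tbl 0x27, slot 4 ⇒ 0x2B007 (P1/RW1/US1/PS0)
  lvl2: tbl 0x2B, slot 17 ⇒ 0x2D007 (P1/RW1/US1/PS0)
  → PA=0x2DEF7  (3 entries read)
#2 VA=0x3C0E164DA (r,kernel):
  lvl0: tbl 0x23, slot 15 ⇒ 0x30007 (P1/RW1/US1/PS0)
  lvl1: tbl 0x30, slot 7 ⇒ 0x32007 (P1/RW1/US1/PS0)
  lvl2: tbl 0x32, slot 22 ⇒ 0x36007 (P1/RW1/US1/PS0)
  → PA=0x364DA  (3 entries read)
#3 VA=0x441819C2E (r,kernel):
  lvl0: tbl 0x23, slot 17 ⇒ 0x37007 (P1/RW1/US1/PS0)
  lvl1: tbl 0x37, slot 12 ⇒ 0x39007 (P1/RW1/US1/PS0)
  lvl2: tbl 0x39, slot 25 ⇒ 0x3A007 (P1/RW1/US1/PS0)
  → PA=0x3AC2E  (3 entries read)
#4 VA=0x3C0E164DA (r,kernel):
  TLB hit vpn=0x3C0E16 → PA=0x364DA

Entries read for #0: 1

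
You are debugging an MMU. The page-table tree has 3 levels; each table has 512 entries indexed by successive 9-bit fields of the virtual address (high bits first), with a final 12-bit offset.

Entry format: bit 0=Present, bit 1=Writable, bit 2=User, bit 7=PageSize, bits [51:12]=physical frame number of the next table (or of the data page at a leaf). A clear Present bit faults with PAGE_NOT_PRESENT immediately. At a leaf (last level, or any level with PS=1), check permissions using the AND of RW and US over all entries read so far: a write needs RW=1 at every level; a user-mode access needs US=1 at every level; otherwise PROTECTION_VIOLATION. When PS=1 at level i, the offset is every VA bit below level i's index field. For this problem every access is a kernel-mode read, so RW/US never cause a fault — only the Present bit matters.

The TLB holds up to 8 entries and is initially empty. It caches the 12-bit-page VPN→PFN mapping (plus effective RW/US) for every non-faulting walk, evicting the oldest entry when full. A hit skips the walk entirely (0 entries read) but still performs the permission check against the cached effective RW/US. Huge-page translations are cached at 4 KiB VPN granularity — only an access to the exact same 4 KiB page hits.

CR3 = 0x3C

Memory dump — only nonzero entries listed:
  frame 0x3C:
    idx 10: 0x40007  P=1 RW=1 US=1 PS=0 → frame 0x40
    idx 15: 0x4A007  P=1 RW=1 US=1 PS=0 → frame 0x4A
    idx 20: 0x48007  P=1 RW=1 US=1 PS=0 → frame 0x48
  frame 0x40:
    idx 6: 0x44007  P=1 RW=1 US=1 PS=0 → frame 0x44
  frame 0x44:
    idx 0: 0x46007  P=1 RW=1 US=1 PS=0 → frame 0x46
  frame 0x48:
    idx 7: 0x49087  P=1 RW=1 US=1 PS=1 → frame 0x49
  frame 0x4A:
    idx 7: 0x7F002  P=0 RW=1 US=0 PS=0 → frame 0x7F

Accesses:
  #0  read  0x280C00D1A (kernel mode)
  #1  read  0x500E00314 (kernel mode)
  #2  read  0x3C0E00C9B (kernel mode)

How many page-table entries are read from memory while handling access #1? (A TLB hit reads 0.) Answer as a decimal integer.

Walk each access:
#0 VA=0x280C00D1A (r,kernel):
  L0: frame=0x3C idx=10 entry=0x40007 [P=1 RW=1 US=1 PS=0]
  L1: frame=0x40 idx=6 entry=0x44007 [P=1 RW=1 US=1 PS=0]
  L2: frame=0x44 idx=0 entry=0x46007 [P=1 RW=1 US=1 PS=0]
  → PA=0x46D1A  (3 entries read)
#1 VA=0x500E00314 (r,kernel):
  L0: frame=0x3C idx=20 entry=0x48007 [P=1 RW=1 US=1 PS=0]
  L1: frame=0x48 idx=7 entry=0x49087 [P=1 RW=1 US=1 PS=1]
  → PA=0x49314 (huge @L1)  (2 entries read)
#2 VA=0x3C0E00C9B (r,kernel):
  L0: frame=0x3C idx=15 entry=0x4A007 [P=1 RW=1 US=1 PS=0]
  L1: frame=0x4A idx=7 entry=0x7F002 [P=0 RW=1 US=0 PS=0]
  ⇒ fault: PAGE_NOT_PRESENT  — 2 lookups

Entries read for #1: 2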